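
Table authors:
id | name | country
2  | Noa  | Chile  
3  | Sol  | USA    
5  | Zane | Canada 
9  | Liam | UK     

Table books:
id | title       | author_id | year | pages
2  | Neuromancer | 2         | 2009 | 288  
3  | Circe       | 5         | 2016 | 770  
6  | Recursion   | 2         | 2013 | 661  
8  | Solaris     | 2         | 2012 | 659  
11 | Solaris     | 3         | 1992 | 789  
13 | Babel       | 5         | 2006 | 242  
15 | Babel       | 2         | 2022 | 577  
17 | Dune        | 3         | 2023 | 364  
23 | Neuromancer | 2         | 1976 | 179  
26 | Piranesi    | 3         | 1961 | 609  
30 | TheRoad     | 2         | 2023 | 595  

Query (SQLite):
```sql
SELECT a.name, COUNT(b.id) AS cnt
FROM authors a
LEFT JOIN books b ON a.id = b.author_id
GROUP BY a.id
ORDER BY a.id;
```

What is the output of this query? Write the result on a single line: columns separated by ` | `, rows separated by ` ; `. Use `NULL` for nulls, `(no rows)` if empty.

LEFT JOIN keeps every authors row; unmatched ones get NULL for books columns.
Group by authors.id and compute COUNT(b.id). COUNT(col) of an all-NULL group is 0.
  2: ids {2, 6, 8, 15, 23, 30} → COUNT(b.id)=6
  3: ids {11, 17, 26} → COUNT(b.id)=3
  5: ids {3, 13} → COUNT(b.id)=2
  9: ids {—} → COUNT(b.id)=0

Noa | 6 ; Sol | 3 ; Zane | 2 ; Liam | 0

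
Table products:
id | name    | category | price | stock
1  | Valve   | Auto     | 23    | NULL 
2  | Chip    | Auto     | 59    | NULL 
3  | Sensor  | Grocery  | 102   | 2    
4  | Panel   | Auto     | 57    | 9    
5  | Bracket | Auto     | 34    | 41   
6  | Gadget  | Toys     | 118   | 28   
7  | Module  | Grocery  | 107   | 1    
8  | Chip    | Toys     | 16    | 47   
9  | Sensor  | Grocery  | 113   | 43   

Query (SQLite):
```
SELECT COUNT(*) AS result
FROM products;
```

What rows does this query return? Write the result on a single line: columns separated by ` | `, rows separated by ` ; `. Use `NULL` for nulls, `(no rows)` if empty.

9

All price values: [23, 59, 102, 57, 34, 118, 107, 16, 113].
COUNT(*) counts rows → 9.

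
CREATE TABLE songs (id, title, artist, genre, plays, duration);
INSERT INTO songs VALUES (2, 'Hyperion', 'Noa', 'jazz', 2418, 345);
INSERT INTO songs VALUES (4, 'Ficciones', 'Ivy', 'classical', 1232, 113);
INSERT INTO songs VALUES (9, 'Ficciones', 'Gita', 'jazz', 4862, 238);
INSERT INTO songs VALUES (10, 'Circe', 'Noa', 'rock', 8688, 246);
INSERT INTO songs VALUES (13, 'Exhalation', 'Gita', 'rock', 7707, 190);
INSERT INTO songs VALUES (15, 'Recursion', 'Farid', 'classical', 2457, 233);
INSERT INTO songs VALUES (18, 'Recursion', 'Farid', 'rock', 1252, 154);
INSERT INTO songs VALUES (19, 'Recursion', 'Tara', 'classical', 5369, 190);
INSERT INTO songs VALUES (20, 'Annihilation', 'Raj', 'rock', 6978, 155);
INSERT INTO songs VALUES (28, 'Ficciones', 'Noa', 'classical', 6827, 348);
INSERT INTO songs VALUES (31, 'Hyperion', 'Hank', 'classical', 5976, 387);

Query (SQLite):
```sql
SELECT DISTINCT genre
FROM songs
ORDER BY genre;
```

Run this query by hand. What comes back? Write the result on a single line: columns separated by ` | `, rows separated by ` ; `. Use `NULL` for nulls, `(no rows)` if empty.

classical ; jazz ; rock

Collect distinct genre values from songs.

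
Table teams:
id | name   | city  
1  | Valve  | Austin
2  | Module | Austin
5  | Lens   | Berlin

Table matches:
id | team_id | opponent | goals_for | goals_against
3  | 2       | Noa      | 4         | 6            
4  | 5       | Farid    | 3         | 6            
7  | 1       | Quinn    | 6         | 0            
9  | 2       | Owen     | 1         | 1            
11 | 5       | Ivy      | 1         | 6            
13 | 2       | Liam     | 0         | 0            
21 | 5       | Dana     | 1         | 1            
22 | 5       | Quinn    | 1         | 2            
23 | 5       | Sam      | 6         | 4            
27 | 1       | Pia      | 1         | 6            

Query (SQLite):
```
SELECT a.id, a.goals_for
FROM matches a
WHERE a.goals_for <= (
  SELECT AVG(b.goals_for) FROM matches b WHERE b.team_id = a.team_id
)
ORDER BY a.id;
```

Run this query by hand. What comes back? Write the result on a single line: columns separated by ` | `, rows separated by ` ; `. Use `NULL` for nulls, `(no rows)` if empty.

9 | 1 ; 11 | 1 ; 13 | 0 ; 21 | 1 ; 22 | 1 ; 27 | 1

For each matches row a, compute AVG(goals_for) over rows sharing a.team_id.
Keep row a if a.goals_for <= that per-group AVG.
  team_id=1: AVG(goals_for) = 3.5
  team_id=2: AVG(goals_for) = 1.666667
  team_id=5: AVG(goals_for) = 2.4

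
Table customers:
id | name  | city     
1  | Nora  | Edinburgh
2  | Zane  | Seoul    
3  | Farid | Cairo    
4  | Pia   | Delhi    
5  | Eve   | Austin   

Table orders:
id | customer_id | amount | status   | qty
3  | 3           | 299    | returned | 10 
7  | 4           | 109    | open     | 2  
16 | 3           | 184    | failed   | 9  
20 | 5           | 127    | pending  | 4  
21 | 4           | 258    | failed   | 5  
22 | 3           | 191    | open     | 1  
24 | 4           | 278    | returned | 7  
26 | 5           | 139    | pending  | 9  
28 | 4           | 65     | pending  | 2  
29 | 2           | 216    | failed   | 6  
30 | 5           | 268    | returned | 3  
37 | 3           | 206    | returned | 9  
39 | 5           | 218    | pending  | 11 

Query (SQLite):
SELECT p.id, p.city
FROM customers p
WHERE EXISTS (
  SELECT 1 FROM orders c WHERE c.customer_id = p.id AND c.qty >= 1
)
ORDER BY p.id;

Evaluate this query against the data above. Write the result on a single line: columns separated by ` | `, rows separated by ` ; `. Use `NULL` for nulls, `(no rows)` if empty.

2 | Seoul ; 3 | Cairo ; 4 | Delhi ; 5 | Austin

For each customers row, check whether any orders with matching customer_id has qty >= 1.
Keep rows where that is true.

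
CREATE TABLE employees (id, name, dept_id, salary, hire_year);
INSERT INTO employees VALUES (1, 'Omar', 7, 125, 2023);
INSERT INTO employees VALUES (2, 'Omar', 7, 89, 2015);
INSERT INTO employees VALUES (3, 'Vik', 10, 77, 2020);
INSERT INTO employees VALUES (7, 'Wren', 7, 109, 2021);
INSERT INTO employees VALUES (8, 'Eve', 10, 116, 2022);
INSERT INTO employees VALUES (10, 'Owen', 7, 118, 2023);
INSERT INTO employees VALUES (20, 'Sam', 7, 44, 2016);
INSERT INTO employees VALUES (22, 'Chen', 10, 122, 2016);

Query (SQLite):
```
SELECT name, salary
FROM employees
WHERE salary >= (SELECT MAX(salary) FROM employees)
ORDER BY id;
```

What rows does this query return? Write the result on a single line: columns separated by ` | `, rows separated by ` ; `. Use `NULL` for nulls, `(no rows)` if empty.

Omar | 125

Scalar subquery: MAX(salary) over all employees rows = 125.
Keep rows where salary >= that value.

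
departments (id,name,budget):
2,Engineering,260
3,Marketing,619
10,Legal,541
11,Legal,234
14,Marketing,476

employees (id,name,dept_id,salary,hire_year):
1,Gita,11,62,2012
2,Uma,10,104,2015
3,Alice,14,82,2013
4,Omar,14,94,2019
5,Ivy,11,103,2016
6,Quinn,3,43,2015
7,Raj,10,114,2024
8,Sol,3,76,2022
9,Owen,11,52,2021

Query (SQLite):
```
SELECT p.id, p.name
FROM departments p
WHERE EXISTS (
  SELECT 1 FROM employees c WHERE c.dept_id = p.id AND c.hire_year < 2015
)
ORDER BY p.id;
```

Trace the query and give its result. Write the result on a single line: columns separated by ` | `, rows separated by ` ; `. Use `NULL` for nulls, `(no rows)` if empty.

For each departments row, check whether any employees with matching dept_id has hire_year < 2015.
Keep rows where that is true.

11 | Legal ; 14 | Marketing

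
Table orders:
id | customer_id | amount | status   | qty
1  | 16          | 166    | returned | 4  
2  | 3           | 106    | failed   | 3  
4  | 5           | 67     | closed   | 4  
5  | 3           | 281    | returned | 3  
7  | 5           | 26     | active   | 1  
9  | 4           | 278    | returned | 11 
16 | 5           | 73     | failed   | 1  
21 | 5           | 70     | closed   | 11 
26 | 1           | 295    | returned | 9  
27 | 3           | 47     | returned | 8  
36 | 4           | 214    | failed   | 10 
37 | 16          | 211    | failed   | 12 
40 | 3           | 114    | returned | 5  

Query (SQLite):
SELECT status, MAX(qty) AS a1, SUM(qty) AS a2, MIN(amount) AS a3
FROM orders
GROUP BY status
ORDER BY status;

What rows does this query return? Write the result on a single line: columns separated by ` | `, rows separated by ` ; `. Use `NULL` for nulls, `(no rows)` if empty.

active | 1 | 1 | 26 ; closed | 11 | 15 | 67 ; failed | 12 | 26 | 73 ; returned | 11 | 40 | 47

Group orders by status.
Per group compute: MAX(qty), SUM(qty), MIN(amount).
  active: ids {7} → MAX(qty)=1, SUM(qty)=1, MIN(amount)=26
  closed: ids {4, 21} → MAX(qty)=11, SUM(qty)=15, MIN(amount)=67
  failed: ids {2, 16, 36, 37} → MAX(qty)=12, SUM(qty)=26, MIN(amount)=73
  returned: ids {1, 5, 9, 26, 27, 40} → MAX(qty)=11, SUM(qty)=40, MIN(amount)=47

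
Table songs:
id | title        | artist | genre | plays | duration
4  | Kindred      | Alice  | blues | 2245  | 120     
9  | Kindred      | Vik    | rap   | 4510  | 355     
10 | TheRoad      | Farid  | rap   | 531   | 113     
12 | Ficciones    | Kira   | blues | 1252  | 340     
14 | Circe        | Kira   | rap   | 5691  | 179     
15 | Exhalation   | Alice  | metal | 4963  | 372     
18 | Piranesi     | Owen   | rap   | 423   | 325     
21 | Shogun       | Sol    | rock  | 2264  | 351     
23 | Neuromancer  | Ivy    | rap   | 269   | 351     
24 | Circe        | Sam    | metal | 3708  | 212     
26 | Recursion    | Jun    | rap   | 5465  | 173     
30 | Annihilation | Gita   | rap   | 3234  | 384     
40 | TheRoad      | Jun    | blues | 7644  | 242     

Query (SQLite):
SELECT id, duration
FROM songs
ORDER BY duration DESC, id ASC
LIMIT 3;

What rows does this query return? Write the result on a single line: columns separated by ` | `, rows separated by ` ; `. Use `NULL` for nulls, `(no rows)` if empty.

30 | 384 ; 15 | 372 ; 9 | 355

Sort by duration desc, tiebreak id asc: (384, id=30), (372, id=15), (355, id=9), (351, id=21), (351, id=23), (340, id=12) …. Take first 3.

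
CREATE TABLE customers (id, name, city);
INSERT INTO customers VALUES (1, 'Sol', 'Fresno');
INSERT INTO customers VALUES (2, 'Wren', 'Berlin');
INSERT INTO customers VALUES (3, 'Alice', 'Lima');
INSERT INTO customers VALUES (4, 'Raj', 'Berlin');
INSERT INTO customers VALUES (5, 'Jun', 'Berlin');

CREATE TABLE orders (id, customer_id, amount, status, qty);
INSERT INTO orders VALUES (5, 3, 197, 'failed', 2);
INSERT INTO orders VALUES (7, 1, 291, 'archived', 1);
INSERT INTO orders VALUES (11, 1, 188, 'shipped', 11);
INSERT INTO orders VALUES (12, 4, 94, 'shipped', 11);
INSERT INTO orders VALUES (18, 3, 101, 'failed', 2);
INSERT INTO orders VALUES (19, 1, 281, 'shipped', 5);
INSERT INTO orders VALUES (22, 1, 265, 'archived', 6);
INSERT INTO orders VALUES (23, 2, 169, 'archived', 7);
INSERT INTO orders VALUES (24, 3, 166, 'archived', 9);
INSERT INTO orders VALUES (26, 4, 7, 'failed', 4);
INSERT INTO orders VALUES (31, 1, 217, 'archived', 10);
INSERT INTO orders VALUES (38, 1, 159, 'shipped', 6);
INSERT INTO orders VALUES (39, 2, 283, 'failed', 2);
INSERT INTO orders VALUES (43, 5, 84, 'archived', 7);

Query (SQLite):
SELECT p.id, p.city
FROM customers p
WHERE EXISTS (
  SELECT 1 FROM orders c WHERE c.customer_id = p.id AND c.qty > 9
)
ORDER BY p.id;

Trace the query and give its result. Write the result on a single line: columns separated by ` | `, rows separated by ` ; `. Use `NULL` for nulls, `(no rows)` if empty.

For each customers row, check whether any orders with matching customer_id has qty > 9.
Keep rows where that is true.

1 | Fresno ; 4 | Berlin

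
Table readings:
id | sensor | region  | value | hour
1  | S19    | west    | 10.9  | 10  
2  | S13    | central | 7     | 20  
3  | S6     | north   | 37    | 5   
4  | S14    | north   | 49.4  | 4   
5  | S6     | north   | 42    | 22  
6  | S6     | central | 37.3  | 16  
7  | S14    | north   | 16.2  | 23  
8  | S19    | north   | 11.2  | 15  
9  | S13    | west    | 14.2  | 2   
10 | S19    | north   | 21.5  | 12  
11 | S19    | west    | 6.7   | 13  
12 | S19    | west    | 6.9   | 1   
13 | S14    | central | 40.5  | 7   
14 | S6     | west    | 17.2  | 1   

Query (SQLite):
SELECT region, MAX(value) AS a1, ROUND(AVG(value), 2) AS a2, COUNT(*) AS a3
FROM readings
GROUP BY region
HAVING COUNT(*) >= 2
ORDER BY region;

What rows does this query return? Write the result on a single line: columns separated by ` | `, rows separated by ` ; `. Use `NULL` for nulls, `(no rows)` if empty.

central | 40.5 | 28.27 | 3 ; north | 49.4 | 29.55 | 6 ; west | 17.2 | 11.18 | 5

Group readings by region.
Per group compute: MAX(value), ROUND(AVG(value), 2), COUNT(*).
HAVING: drop groups with fewer than 2 rows.
  central: ids {2, 6, 13} → MAX(value)=40.5, ROUND(AVG(value), 2)=28.27, COUNT(*)=3
  north: ids {3, 4, 5, 7, 8, 10} → MAX(value)=49.4, ROUND(AVG(value), 2)=29.55, COUNT(*)=6
  west: ids {1, 9, 11, 12, 14} → MAX(value)=17.2, ROUND(AVG(value), 2)=11.18, COUNT(*)=5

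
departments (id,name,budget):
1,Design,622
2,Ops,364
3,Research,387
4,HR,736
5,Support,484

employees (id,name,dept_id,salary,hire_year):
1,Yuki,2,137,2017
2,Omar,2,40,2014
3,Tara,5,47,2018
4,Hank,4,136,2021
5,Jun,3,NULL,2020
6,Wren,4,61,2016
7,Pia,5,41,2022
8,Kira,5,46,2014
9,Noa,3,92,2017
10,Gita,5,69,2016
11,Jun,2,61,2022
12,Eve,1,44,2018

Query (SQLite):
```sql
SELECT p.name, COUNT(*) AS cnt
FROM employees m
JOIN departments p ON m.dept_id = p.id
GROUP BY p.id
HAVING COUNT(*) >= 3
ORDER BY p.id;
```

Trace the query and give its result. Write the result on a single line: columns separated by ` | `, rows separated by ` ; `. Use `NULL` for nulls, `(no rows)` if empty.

Ops | 3 ; Support | 4

Join each employees row to its departments via dept_id.
Group joined rows by departments.id; compute COUNT(*) per group.
HAVING: keep groups with count ≥ 3.
  1: ids {12} → COUNT(*)=1
  2: ids {1, 2, 11} → COUNT(*)=3
  3: ids {5, 9} → COUNT(*)=2
  4: ids {4, 6} → COUNT(*)=2
  5: ids {3, 7, 8, 10} → COUNT(*)=4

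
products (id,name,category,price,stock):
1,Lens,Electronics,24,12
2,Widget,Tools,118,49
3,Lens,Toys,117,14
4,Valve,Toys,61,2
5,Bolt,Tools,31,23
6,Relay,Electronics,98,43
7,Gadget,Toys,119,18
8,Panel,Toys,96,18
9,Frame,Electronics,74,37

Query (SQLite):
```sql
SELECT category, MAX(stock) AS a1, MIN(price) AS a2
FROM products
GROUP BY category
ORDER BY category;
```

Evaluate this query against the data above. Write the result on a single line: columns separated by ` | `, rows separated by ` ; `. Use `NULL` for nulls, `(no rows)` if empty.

Group products by category.
Per group compute: MAX(stock), MIN(price).
  Electronics: ids {1, 6, 9} → MAX(stock)=43, MIN(price)=24
  Tools: ids {2, 5} → MAX(stock)=49, MIN(price)=31
  Toys: ids {3, 4, 7, 8} → MAX(stock)=18, MIN(price)=61

Electronics | 43 | 24 ; Tools | 49 | 31 ; Toys | 18 | 61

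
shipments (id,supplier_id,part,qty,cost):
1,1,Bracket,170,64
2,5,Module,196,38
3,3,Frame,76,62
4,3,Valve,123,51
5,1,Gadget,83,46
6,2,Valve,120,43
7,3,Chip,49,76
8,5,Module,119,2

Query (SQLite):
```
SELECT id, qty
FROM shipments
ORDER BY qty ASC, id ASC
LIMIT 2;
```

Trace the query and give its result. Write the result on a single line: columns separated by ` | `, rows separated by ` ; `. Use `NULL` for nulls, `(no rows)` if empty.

Sort by qty asc, tiebreak id asc: (49, id=7), (76, id=3), (83, id=5), (119, id=8), (120, id=6) …. Take first 2.

7 | 49 ; 3 | 76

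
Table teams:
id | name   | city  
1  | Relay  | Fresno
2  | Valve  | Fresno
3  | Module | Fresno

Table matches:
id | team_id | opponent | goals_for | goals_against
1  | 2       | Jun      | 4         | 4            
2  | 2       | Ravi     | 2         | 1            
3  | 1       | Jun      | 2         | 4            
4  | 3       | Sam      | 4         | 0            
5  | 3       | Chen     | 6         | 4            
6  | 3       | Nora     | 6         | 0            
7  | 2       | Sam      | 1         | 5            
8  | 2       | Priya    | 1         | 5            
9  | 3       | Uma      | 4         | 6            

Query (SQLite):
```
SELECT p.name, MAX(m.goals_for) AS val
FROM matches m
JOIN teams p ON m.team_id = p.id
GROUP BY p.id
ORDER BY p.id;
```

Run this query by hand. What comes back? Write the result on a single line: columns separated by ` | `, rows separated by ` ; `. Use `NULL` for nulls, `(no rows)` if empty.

Join each matches row to its teams via team_id.
Group joined rows by teams.id; compute MAX(m.goals_for) per group.
  1: ids {3} → MAX(m.goals_for)=2
  2: ids {1, 2, 7, 8} → MAX(m.goals_for)=4
  3: ids {4, 5, 6, 9} → MAX(m.goals_for)=6

Relay | 2 ; Valve | 4 ; Module | 6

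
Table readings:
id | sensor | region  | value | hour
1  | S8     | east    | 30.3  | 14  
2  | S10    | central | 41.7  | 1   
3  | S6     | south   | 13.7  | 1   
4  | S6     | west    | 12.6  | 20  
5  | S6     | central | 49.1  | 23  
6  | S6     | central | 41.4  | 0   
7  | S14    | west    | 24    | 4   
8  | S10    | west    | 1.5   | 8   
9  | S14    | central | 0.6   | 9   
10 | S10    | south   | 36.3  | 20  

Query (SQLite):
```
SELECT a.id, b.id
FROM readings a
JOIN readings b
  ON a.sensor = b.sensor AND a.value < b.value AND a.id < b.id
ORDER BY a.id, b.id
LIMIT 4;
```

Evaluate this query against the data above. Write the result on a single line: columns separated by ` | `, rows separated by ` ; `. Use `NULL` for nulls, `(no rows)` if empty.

3 | 5 ; 3 | 6 ; 4 | 5 ; 4 | 6

Pairs (a,b) with same sensor, a.value < b.value, a.id < b.id.
sensor groups: S10:{2,8,10} S14:{7,9} S6:{3,4,5,6} S8:{1}
Ordered by (a.id, b.id); first 4.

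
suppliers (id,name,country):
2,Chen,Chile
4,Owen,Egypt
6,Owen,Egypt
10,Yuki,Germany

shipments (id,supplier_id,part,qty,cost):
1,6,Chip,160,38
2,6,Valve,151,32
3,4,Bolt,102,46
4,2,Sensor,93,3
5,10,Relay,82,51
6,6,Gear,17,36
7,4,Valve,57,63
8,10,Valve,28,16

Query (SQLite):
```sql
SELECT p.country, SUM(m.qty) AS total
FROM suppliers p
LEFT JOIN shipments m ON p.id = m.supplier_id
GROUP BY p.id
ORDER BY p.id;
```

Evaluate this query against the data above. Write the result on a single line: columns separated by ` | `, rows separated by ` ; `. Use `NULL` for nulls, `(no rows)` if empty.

Chile | 93 ; Egypt | 159 ; Egypt | 328 ; Germany | 110

LEFT JOIN keeps every suppliers row; unmatched ones get NULL for shipments columns.
Group by suppliers.id and compute SUM(m.qty). SUM over an all-NULL group is NULL.
  2: ids {4} → SUM(m.qty)=93
  4: ids {3, 7} → SUM(m.qty)=159
  6: ids {1, 2, 6} → SUM(m.qty)=328
  10: ids {5, 8} → SUM(m.qty)=110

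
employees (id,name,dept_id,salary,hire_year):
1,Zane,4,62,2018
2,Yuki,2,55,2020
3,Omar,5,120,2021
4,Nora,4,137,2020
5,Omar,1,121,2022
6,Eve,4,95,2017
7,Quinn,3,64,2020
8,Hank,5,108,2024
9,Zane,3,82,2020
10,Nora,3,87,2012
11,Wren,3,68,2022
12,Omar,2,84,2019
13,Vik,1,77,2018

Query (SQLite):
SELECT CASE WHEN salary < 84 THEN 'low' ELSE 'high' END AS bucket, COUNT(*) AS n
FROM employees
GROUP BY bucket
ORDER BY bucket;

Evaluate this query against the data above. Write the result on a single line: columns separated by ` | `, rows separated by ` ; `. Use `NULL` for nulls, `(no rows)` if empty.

Bucket rows by salary < 84 → 'low' else 'high'; count each bucket.

high | 7 ; low | 6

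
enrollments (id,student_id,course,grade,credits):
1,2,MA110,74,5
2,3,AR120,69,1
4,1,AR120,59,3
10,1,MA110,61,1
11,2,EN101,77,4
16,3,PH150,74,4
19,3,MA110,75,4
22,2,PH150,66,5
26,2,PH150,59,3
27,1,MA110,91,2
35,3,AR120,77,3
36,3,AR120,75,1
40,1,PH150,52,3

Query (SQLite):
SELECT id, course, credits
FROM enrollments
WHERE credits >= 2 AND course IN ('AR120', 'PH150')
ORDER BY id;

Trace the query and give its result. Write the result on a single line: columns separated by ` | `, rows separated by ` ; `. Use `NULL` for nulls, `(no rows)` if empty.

4 | AR120 | 3 ; 16 | PH150 | 4 ; 22 | PH150 | 5 ; 26 | PH150 | 3 ; 35 | AR120 | 3 ; 40 | PH150 | 3

credits >= 2: ids {1, 4, 11, 16, 19, 22, 26, 27, 35, 40}
course IN ('AR120', 'PH150'): ids {2, 4, 16, 22, 26, 35, 36, 40}
Combine with AND.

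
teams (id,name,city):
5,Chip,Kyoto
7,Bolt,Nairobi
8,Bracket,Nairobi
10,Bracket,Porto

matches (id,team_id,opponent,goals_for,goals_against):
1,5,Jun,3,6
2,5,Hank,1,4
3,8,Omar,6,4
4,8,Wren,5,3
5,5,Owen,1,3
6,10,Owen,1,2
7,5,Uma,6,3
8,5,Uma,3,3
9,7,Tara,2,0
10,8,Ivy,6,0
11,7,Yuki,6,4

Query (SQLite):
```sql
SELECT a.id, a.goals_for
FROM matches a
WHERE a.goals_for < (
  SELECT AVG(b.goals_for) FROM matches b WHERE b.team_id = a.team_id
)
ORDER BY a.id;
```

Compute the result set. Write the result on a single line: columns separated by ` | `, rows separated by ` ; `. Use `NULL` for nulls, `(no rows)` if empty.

2 | 1 ; 4 | 5 ; 5 | 1 ; 9 | 2

For each matches row a, compute AVG(goals_for) over rows sharing a.team_id.
Keep row a if a.goals_for < that per-group AVG.
  team_id=5: AVG(goals_for) = 2.8
  team_id=7: AVG(goals_for) = 4.0
  team_id=8: AVG(goals_for) = 5.666667
  team_id=10: AVG(goals_for) = 1.0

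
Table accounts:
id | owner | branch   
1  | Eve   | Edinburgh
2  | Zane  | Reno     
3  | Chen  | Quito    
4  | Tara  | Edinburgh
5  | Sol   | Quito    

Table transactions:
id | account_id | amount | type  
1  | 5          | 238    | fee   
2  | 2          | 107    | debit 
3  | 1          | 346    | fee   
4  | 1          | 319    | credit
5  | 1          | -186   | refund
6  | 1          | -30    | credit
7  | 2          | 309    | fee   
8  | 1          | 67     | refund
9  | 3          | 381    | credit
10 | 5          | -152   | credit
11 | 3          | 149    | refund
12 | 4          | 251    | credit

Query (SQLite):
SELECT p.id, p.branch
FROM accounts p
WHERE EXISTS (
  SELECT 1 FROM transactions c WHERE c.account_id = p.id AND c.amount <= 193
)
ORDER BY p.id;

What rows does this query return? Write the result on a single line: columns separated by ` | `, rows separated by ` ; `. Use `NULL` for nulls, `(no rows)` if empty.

1 | Edinburgh ; 2 | Reno ; 3 | Quito ; 5 | Quito

For each accounts row, check whether any transactions with matching account_id has amount <= 193.
Keep rows where that is true.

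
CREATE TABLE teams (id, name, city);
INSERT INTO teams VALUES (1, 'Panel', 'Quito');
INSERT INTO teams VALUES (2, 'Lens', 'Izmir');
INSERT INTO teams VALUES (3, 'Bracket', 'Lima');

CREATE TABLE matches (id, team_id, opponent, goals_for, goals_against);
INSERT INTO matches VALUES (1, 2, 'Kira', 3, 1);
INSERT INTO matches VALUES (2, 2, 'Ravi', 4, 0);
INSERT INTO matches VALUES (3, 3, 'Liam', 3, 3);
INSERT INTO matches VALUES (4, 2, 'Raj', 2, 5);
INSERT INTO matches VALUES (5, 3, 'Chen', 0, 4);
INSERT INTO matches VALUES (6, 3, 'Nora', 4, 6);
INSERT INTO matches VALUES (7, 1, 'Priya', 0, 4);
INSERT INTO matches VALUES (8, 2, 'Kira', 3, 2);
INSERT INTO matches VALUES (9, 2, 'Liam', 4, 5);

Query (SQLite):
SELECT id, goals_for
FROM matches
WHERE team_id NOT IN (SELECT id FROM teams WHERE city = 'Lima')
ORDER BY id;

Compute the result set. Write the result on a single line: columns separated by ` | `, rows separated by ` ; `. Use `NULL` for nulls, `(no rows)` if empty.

Inner query: teams.id where city = 'Lima'.
Outer: keep matches rows whose team_id is not in that set.
Inner query → {3}

1 | 3 ; 2 | 4 ; 4 | 2 ; 7 | 0 ; 8 | 3 ; 9 | 4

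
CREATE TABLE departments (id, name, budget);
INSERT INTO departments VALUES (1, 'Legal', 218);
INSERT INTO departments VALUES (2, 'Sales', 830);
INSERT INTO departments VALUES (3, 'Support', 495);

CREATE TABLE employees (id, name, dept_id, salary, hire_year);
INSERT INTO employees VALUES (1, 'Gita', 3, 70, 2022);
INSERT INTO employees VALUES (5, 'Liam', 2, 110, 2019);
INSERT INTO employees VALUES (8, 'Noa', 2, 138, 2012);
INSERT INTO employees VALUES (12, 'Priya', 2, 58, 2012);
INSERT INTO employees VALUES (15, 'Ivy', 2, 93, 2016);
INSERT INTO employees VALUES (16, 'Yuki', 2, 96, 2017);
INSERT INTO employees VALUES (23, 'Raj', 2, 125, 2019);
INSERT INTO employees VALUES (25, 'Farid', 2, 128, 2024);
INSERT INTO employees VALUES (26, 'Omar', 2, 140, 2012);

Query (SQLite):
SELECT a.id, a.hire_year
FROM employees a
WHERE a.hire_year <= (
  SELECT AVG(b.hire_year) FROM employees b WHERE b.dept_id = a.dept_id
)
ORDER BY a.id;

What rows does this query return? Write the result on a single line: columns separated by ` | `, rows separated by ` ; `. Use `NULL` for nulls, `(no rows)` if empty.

1 | 2022 ; 8 | 2012 ; 12 | 2012 ; 15 | 2016 ; 26 | 2012

For each employees row a, compute AVG(hire_year) over rows sharing a.dept_id.
Keep row a if a.hire_year <= that per-group AVG.
  dept_id=2: AVG(hire_year) = 2016.375
  dept_id=3: AVG(hire_year) = 2022.0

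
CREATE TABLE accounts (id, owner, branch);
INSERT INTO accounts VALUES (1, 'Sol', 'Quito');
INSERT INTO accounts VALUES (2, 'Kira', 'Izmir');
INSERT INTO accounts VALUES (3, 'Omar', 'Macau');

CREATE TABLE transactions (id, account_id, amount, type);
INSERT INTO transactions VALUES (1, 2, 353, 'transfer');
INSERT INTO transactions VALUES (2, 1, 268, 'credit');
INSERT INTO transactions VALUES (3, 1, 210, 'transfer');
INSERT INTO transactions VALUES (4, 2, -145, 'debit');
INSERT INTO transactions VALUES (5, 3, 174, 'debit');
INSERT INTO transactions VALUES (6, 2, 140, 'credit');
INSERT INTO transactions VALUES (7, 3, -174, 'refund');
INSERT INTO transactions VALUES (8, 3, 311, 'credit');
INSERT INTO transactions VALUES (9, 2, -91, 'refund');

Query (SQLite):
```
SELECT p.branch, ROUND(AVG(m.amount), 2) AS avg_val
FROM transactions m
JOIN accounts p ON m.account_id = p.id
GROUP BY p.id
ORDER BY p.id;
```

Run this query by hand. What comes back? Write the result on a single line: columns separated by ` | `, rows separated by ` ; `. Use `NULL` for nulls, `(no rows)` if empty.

Join each transactions row to its accounts via account_id.
Group joined rows by accounts.id; compute ROUND(AVG(m.amount), 2) per group.
  1: ids {2, 3} → ROUND(AVG(m.amount), 2)=239
  2: ids {1, 4, 6, 9} → ROUND(AVG(m.amount), 2)=64.25
  3: ids {5, 7, 8} → ROUND(AVG(m.amount), 2)=103.67

Quito | 239 ; Izmir | 64.25 ; Macau | 103.67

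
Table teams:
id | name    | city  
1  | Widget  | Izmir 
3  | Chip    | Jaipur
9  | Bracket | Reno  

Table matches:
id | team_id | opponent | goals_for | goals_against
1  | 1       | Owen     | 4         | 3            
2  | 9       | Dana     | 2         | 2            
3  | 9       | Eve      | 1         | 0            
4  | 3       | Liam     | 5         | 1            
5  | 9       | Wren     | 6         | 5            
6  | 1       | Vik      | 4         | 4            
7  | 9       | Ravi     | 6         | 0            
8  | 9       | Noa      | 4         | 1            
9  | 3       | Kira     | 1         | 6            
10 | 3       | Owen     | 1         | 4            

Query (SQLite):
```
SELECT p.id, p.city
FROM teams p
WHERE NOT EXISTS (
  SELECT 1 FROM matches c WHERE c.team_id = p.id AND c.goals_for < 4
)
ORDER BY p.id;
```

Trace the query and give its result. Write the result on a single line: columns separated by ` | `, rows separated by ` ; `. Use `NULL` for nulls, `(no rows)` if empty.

For each teams row, check whether any matches with matching team_id has goals_for < 4.
Keep rows where that is false.

1 | Izmir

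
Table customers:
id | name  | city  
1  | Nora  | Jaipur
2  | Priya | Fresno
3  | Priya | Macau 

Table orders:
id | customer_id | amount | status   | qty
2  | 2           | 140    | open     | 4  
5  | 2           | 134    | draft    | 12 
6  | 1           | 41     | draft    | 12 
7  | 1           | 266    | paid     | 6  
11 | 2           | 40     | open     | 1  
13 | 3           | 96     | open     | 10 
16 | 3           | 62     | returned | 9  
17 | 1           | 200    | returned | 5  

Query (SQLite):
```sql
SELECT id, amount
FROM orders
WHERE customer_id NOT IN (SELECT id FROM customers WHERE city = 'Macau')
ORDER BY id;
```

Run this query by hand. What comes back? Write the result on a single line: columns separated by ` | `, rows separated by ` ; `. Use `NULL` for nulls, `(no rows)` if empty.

2 | 140 ; 5 | 134 ; 6 | 41 ; 7 | 266 ; 11 | 40 ; 17 | 200

Inner query: customers.id where city = 'Macau'.
Outer: keep orders rows whose customer_id is not in that set.
Inner query → {3}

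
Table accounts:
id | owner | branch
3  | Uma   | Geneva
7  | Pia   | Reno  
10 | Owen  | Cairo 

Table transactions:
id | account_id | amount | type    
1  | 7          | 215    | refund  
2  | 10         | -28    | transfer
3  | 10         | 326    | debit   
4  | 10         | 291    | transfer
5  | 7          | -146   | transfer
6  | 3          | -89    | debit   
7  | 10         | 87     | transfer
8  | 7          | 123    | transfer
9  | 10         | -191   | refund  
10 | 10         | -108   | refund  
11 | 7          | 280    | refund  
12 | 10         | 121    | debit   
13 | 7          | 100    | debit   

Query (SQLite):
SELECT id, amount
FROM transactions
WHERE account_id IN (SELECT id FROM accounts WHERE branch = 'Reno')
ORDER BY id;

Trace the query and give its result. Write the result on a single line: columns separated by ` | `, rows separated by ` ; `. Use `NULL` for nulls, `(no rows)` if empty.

Inner query: accounts.id where branch = 'Reno'.
Outer: keep transactions rows whose account_id is in that set.
Inner query → {7}

1 | 215 ; 5 | -146 ; 8 | 123 ; 11 | 280 ; 13 | 100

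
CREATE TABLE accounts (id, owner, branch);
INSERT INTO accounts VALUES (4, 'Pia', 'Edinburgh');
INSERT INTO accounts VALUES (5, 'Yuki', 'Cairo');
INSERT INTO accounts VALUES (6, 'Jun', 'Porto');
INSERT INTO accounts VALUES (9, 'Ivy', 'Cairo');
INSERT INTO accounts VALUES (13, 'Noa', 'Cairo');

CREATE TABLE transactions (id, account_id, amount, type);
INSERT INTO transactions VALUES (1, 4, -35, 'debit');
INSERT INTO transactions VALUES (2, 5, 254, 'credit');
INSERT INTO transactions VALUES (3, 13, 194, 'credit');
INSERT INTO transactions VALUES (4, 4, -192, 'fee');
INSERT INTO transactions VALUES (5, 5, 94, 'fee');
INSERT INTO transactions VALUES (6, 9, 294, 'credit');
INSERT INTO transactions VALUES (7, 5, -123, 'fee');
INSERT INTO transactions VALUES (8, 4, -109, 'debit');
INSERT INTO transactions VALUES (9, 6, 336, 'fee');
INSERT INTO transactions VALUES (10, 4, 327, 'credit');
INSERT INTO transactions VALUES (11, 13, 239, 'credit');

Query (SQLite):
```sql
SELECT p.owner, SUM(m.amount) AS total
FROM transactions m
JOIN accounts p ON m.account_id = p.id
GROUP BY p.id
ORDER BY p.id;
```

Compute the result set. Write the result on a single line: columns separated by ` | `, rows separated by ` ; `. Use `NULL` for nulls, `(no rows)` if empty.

Join each transactions row to its accounts via account_id.
Group joined rows by accounts.id; compute SUM(m.amount) per group.
  4: ids {1, 4, 8, 10} → SUM(m.amount)=-9
  5: ids {2, 5, 7} → SUM(m.amount)=225
  6: ids {9} → SUM(m.amount)=336
  9: ids {6} → SUM(m.amount)=294
  13: ids {3, 11} → SUM(m.amount)=433

Pia | -9 ; Yuki | 225 ; Jun | 336 ; Ivy | 294 ; Noa | 433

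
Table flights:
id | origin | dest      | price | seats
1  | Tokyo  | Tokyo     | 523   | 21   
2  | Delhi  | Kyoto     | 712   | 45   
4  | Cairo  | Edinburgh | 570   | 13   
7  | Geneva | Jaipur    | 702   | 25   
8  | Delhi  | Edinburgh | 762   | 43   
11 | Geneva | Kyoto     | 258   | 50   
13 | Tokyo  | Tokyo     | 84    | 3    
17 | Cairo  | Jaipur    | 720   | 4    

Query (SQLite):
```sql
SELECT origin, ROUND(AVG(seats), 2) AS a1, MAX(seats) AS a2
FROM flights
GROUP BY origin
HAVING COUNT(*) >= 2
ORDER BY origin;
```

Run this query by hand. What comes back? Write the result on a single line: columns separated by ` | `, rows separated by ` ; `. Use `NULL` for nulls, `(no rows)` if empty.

Group flights by origin.
Per group compute: ROUND(AVG(seats), 2), MAX(seats).
HAVING: drop groups with fewer than 2 rows.
  Cairo: ids {4, 17} → ROUND(AVG(seats), 2)=8.5, MAX(seats)=13
  Delhi: ids {2, 8} → ROUND(AVG(seats), 2)=44, MAX(seats)=45
  Geneva: ids {7, 11} → ROUND(AVG(seats), 2)=37.5, MAX(seats)=50
  Tokyo: ids {1, 13} → ROUND(AVG(seats), 2)=12, MAX(seats)=21

Cairo | 8.5 | 13 ; Delhi | 44 | 45 ; Geneva | 37.5 | 50 ; Tokyo | 12 | 21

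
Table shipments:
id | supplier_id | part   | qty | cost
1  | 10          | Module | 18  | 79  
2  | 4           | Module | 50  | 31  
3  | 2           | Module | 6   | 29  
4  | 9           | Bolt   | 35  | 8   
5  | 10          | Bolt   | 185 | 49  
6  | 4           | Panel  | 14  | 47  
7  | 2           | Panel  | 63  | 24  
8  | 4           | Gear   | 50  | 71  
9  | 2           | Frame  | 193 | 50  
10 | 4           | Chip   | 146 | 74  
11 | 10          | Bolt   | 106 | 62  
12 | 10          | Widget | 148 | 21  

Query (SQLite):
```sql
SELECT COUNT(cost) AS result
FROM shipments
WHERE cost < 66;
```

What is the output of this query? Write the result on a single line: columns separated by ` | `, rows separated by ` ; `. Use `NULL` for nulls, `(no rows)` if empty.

9

Rows where cost < 66 → cost values: [31, 29, 8, 49, 47, 24, 50, 62, 21].
COUNT(cost) counts non-NULL values → 9.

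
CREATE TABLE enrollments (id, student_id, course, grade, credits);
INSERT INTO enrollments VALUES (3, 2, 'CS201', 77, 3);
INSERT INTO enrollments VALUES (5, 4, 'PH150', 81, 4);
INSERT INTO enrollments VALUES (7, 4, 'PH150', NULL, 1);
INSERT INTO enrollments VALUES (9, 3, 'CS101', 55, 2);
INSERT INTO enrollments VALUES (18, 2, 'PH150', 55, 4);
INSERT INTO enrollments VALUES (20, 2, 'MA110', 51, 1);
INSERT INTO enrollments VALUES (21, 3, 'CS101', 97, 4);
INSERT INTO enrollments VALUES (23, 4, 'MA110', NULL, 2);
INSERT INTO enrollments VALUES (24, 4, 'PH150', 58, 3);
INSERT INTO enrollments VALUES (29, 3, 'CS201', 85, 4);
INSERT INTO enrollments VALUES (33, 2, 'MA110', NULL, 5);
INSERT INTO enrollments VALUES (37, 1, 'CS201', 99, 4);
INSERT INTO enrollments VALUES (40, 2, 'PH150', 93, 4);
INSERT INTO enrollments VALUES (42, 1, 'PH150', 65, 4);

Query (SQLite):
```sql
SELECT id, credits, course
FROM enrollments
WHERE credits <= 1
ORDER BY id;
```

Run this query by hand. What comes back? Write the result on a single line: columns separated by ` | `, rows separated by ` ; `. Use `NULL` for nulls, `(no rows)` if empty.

7 | 1 | PH150 ; 20 | 1 | MA110

credits <= 1: ids {7, 20}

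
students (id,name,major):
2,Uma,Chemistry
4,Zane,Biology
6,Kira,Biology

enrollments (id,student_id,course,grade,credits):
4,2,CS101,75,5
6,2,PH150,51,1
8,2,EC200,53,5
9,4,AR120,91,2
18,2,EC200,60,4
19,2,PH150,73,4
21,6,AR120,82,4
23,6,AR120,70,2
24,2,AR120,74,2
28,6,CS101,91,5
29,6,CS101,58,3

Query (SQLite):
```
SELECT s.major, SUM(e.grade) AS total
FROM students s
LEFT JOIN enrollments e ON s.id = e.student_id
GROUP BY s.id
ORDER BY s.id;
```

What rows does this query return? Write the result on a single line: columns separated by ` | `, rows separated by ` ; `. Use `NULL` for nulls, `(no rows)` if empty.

Chemistry | 386 ; Biology | 91 ; Biology | 301

LEFT JOIN keeps every students row; unmatched ones get NULL for enrollments columns.
Group by students.id and compute SUM(e.grade). SUM over an all-NULL group is NULL.
  2: ids {4, 6, 8, 18, 19, 24} → SUM(e.grade)=386
  4: ids {9} → SUM(e.grade)=91
  6: ids {21, 23, 28, 29} → SUM(e.grade)=301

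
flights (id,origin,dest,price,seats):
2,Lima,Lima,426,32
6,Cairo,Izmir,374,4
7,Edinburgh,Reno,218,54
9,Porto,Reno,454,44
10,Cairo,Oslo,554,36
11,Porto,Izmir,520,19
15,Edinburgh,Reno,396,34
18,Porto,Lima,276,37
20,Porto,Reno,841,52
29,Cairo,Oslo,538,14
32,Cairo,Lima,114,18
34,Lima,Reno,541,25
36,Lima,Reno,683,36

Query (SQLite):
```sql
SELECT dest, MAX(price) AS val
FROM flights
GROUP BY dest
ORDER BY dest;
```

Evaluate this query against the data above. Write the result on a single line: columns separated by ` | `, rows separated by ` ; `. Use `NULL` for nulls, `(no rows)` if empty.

Partition flights by dest; compute MAX(price) within each group.
  Izmir: ids {6, 11} → MAX(price)=520
  Lima: ids {2, 18, 32} → MAX(price)=426
  Oslo: ids {10, 29} → MAX(price)=554
  Reno: ids {7, 9, 15, 20, 34, 36} → MAX(price)=841

Izmir | 520 ; Lima | 426 ; Oslo | 554 ; Reno | 841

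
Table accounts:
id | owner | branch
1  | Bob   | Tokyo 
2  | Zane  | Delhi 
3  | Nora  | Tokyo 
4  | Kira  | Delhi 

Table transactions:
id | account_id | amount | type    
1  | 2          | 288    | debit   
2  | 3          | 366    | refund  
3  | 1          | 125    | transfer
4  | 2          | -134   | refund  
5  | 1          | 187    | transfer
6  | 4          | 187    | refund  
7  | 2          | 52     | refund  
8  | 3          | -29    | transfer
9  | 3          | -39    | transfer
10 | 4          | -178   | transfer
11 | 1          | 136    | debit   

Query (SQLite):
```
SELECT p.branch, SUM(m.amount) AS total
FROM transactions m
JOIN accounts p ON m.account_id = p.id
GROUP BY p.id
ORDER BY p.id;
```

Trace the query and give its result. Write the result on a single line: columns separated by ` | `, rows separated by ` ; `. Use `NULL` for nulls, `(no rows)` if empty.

Tokyo | 448 ; Delhi | 206 ; Tokyo | 298 ; Delhi | 9

Join each transactions row to its accounts via account_id.
Group joined rows by accounts.id; compute SUM(m.amount) per group.
  1: ids {3, 5, 11} → SUM(m.amount)=448
  2: ids {1, 4, 7} → SUM(m.amount)=206
  3: ids {2, 8, 9} → SUM(m.amount)=298
  4: ids {6, 10} → SUM(m.amount)=9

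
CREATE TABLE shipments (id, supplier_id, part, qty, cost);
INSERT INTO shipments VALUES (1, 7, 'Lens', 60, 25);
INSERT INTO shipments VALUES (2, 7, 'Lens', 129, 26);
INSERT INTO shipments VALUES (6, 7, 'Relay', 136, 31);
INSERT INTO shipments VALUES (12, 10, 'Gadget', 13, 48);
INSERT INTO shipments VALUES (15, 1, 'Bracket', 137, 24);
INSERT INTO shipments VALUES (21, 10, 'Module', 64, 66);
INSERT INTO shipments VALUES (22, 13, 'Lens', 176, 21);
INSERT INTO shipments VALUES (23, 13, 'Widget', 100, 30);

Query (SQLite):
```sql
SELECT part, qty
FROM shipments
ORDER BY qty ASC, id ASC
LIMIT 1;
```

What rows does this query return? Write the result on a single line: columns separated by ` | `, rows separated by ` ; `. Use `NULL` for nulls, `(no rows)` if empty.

Gadget | 13

Sort by qty asc, tiebreak id asc: (13, id=12), (60, id=1), (64, id=21), (100, id=23) …. Take first 1.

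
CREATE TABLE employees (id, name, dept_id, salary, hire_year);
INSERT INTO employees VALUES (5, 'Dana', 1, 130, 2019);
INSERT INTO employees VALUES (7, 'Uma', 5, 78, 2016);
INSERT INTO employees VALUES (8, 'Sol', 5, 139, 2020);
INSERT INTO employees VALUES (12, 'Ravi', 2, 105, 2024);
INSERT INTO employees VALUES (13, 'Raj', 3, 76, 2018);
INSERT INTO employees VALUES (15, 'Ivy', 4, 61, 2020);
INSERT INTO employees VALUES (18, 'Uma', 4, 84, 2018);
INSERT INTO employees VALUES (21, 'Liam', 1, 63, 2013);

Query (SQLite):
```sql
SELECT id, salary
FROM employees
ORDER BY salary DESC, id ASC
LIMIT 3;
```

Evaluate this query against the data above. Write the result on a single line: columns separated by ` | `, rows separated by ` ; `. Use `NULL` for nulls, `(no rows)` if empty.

Sort by salary desc, tiebreak id asc: (139, id=8), (130, id=5), (105, id=12), (84, id=18), (78, id=7), (76, id=13) …. Take first 3.

8 | 139 ; 5 | 130 ; 12 | 105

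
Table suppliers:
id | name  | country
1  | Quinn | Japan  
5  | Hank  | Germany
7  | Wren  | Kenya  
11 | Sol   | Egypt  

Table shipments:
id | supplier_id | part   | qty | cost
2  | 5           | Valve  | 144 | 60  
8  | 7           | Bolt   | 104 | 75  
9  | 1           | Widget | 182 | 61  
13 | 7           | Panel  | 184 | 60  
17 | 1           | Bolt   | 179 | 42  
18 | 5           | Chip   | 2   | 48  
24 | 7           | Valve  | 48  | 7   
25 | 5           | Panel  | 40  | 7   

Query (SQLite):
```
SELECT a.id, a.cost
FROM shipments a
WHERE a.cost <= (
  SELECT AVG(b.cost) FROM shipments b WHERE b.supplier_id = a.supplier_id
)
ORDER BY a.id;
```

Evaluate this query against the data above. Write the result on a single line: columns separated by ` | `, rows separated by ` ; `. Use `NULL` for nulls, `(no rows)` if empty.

17 | 42 ; 24 | 7 ; 25 | 7

For each shipments row a, compute AVG(cost) over rows sharing a.supplier_id.
Keep row a if a.cost <= that per-group AVG.
  supplier_id=1: AVG(cost) = 51.5
  supplier_id=5: AVG(cost) = 38.333333
  supplier_id=7: AVG(cost) = 47.333333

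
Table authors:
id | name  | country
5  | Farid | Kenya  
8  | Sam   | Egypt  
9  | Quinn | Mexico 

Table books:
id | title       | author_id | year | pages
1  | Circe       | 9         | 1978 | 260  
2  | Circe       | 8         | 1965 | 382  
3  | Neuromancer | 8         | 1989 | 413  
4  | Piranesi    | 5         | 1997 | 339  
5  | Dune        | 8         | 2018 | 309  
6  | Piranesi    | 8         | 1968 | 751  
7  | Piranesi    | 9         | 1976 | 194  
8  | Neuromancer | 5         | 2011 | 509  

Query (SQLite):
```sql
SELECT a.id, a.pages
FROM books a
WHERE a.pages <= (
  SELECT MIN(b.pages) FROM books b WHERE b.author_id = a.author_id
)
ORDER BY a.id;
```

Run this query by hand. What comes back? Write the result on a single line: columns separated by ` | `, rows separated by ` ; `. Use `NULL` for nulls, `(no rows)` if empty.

4 | 339 ; 5 | 309 ; 7 | 194

For each books row a, compute MIN(pages) over rows sharing a.author_id.
Keep row a if a.pages <= that per-group MIN.
  author_id=5: MIN(pages) = 339
  author_id=8: MIN(pages) = 309
  author_id=9: MIN(pages) = 194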